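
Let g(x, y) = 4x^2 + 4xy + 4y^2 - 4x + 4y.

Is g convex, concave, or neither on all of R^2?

convex

g is quadratic, so its Hessian is the constant matrix H = [[8, 4], [4, 8]].
det(H) = 48, tr(H) = 16.
det(H) > 0 and tr(H) > 0, so H is positive definite everywhere: convex.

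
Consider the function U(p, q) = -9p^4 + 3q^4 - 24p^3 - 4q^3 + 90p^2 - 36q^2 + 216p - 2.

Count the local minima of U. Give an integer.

2

U separates as a function of p plus a function of q, so ∇U=0 decouples.
∂U/∂p = -36(p - 2)(p + 1)(p + 3) = 0 at p ∈ {-3, -1, 2}; ∂U/∂q = 12q(q - 3)(q + 2) = 0 at q ∈ {-2, 0, 3}.
The Hessian is diagonal: diag(U_pp, U_qq). Second derivatives: U_pp(-3)=-360, U_pp(-1)=216, U_pp(2)=-540; U_qq(-2)=120, U_qq(0)=-72, U_qq(3)=180.
Local minima occur where both diagonal entries positive: (-1, -2), (-1, 3). Count: 2.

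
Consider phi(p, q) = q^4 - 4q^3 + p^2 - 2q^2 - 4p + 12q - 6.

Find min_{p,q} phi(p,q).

-19

phi(p,q) separates as A(p) + B(q) − 6, so its minimum is min A + min B − 6.
A'(p) = 2p - 4 vanishes at p ∈ {2}; B'(q) = 4(q - 3)(q - 1)(q + 1) vanishes at q ∈ {-1, 1, 3}.
Local minima of A (where A''>0): A(2)=-4. Local minima of B: B(-1)=-9, B(3)=-9.
So the global minimum of phi is A(2) + B(-1) − 6 = -4 − 9 − 6 = -19, attained at (2, -1).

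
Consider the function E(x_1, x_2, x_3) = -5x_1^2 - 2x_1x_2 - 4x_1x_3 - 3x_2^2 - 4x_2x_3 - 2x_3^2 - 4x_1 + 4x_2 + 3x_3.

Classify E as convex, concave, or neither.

concave

E is quadratic, so its Hessian is the constant matrix H = [[-10, -2, -4], [-2, -6, -4], [-4, -4, -4]].
Leading principal minors: -10, 56, -32.
Signs alternate −, +, − ⇒ H ≺ 0 ⇒ concave.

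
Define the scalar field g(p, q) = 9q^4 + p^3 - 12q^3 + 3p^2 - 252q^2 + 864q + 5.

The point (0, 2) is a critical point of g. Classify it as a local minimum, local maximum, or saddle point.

The mixed partial ∂²g/∂p∂q is 0, so the Hessian at any point is diag(g_pp, g_qq) = diag(6(p + 1), 36(3q^2 - 2q - 14)).
At (0, 2): H = diag(6, -216).
The eigenvalues have opposite signs, so H is indefinite: a saddle point.

saddle point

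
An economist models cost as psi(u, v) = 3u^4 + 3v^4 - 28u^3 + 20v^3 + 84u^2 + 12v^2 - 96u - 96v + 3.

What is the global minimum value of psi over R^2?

-122

psi(u,v) separates as P(u) + Q(v) + 3, so its minimum is min P + min Q + 3.
P'(u) = 12(u - 4)(u - 2)(u - 1) vanishes at u ∈ {1, 2, 4}; Q'(v) = 12(v - 1)(v + 2)(v + 4) vanishes at v ∈ {-4, -2, 1}.
Local minima of P (where P''>0): P(1)=-37, P(4)=-64. Local minima of Q: Q(-4)=64, Q(1)=-61.
So the global minimum of psi is P(4) + Q(1) + 3 = -64 − 61 + 3 = -122, attained at (4, 1).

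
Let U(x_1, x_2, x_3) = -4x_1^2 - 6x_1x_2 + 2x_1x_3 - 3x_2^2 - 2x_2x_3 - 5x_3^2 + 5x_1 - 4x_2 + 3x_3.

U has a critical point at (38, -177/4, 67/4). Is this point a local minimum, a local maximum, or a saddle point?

local maximum

The Hessian is constant: H = [[-8, -6, 2], [-6, -6, -2], [2, -2, -10]].
Leading principal minors: Δ₁ = -8, Δ₂ = 12, Δ₃ = -16.
The minors alternate sign starting negative (−, +, −), so H is negative definite: a local maximum.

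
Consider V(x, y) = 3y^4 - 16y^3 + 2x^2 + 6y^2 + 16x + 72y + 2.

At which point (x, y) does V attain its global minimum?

(-4, -1)

V(x,y) separates as P(x) + Q(y) + 2, so its minimum is min P + min Q + 2.
P'(x) = 4x + 16 vanishes at x ∈ {-4}; Q'(y) = 12(y - 3)(y - 2)(y + 1) vanishes at y ∈ {-1, 2, 3}.
Local minima of P (where P''>0): P(-4)=-32. Local minima of Q: Q(-1)=-47, Q(3)=81.
So the global minimum of V is P(-4) + Q(-1) + 2 = -32 − 47 + 2 = -77, attained at (-4, -1).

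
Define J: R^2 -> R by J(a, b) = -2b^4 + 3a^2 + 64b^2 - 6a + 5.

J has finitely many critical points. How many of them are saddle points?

2

J separates as a function of a plus a function of b, so ∇J=0 decouples.
∂J/∂a = 6(a - 1) = 0 at a ∈ {1}; ∂J/∂b = -8b(b - 4)(b + 4) = 0 at b ∈ {-4, 0, 4}.
The Hessian is diagonal: diag(J_aa, J_bb). Second derivatives: J_aa(1)=6; J_bb(-4)=-256, J_bb(0)=128, J_bb(4)=-256.
Saddle points occur where the two diagonal entries have opposite signs: (1, -4), (1, 4). Count: 2.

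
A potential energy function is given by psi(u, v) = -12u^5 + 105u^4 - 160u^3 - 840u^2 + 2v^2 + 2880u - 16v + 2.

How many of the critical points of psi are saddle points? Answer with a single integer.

psi separates as a function of u plus a function of v, so ∇psi=0 decouples.
∂psi/∂u = -60(u - 4)(u - 3)(u - 2)(u + 2) = 0 at u ∈ {-2, 2, 3, 4}; ∂psi/∂v = 4(v - 4) = 0 at v ∈ {4}.
The Hessian is diagonal: diag(psi_uu, psi_vv). Second derivatives: psi_uu(-2)=7200, psi_uu(2)=-480, psi_uu(3)=300, psi_uu(4)=-720; psi_vv(4)=4.
Saddle points occur where the two diagonal entries have opposite signs: (2, 4), (4, 4). Count: 2.

2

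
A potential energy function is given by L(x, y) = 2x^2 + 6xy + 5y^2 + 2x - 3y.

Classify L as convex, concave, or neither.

convex

L is quadratic, so its Hessian is the constant matrix H = [[4, 6], [6, 10]].
det(H) = 4, tr(H) = 14.
det(H) > 0 and tr(H) > 0, so H is positive definite everywhere: convex.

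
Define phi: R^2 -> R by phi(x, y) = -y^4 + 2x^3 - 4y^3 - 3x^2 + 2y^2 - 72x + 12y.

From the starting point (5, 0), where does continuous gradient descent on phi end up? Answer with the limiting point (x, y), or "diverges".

phi is separable, so gradient descent decouples: x follows -∂phi/∂x, y follows -∂phi/∂y.
∂phi/∂x = 6(x - 4)(x + 3); at x=5 this is 48, so x decreases.
∂phi/∂y = -4(y - 1)(y + 1)(y + 3); at y=0 this is 12, so y decreases.
x converges to its nearest critical value 4 (a local min of the x-part); y converges to -1. The iterate converges to (4, -1).

(4, -1)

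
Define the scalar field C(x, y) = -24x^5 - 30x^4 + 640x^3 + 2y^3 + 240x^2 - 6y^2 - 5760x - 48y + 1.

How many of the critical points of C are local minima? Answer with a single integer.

2

C separates as a function of x plus a function of y, so ∇C=0 decouples.
∂C/∂x = -120(x - 3)(x - 2)(x + 2)(x + 4) = 0 at x ∈ {-4, -2, 2, 3}; ∂C/∂y = 6(y - 4)(y + 2) = 0 at y ∈ {-2, 4}.
The Hessian is diagonal: diag(C_xx, C_yy). Second derivatives: C_xx(-4)=10080, C_xx(-2)=-4800, C_xx(2)=2880, C_xx(3)=-4200; C_yy(-2)=-36, C_yy(4)=36.
Local minima occur where both diagonal entries positive: (-4, 4), (2, 4). Count: 2.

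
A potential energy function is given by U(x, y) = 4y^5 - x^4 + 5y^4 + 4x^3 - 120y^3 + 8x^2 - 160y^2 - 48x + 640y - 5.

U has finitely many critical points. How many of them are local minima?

U separates as a function of x plus a function of y, so ∇U=0 decouples.
∂U/∂x = -4(x - 3)(x - 2)(x + 2) = 0 at x ∈ {-2, 2, 3}; ∂U/∂y = 20(y - 4)(y - 1)(y + 2)(y + 4) = 0 at y ∈ {-4, -2, 1, 4}.
The Hessian is diagonal: diag(U_xx, U_yy). Second derivatives: U_xx(-2)=-80, U_xx(2)=16, U_xx(3)=-20; U_yy(-4)=-1600, U_yy(-2)=720, U_yy(1)=-900, U_yy(4)=2880.
Local minima occur where both diagonal entries positive: (2, -2), (2, 4). Count: 2.

2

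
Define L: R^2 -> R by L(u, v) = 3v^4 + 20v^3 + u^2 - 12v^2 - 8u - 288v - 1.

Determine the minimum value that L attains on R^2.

-433

L(u,v) separates as P(u) + Q(v) − 1, so its minimum is min P + min Q − 1.
P'(u) = 2u - 8 vanishes at u ∈ {4}; Q'(v) = 12(v - 2)(v + 3)(v + 4) vanishes at v ∈ {-4, -3, 2}.
Local minima of P (where P''>0): P(4)=-16. Local minima of Q: Q(-4)=448, Q(2)=-416.
So the global minimum of L is P(4) + Q(2) − 1 = -16 − 416 − 1 = -433, attained at (4, 2).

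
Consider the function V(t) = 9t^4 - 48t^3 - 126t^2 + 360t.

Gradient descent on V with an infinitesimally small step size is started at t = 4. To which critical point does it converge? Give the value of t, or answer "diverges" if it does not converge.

V'(t) = 36(t - 5)(t - 1)(t + 2), so V'(4) = -648.
Gradient descent moves in the -V' direction, i.e. t is increasing.
The nearest critical point in that direction is t = 5, where V'' = 1008 > 0 (a local minimum). The iterate converges there.

5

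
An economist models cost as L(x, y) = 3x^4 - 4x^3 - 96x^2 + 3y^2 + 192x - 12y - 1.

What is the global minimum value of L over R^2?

L(x,y) separates as P(x) + Q(y) − 1, so its minimum is min P + min Q − 1.
P'(x) = 12(x - 4)(x - 1)(x + 4) vanishes at x ∈ {-4, 1, 4}; Q'(y) = 6y - 12 vanishes at y ∈ {2}.
Local minima of P (where P''>0): P(-4)=-1280, P(4)=-256. Local minima of Q: Q(2)=-12.
So the global minimum of L is P(-4) + Q(2) − 1 = -1280 − 12 − 1 = -1293, attained at (-4, 2).

-1293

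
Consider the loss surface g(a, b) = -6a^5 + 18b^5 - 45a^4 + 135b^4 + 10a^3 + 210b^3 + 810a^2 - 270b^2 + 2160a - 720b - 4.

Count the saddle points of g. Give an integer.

8

g separates as a function of a plus a function of b, so ∇g=0 decouples.
∂g/∂a = -30(a - 3)(a + 2)(a + 3)(a + 4) = 0 at a ∈ {-4, -3, -2, 3}; ∂g/∂b = 90(b - 1)(b + 1)(b + 2)(b + 4) = 0 at b ∈ {-4, -2, -1, 1}.
The Hessian is diagonal: diag(g_aa, g_bb). Second derivatives: g_aa(-4)=420, g_aa(-3)=-180, g_aa(-2)=300, g_aa(3)=-6300; g_bb(-4)=-2700, g_bb(-2)=540, g_bb(-1)=-540, g_bb(1)=2700.
Saddle points occur where the two diagonal entries have opposite signs: (-4, -4), (-4, -1), (-3, -2), (-3, 1), (-2, -4), (-2, -1), (3, -2), (3, 1). Count: 8.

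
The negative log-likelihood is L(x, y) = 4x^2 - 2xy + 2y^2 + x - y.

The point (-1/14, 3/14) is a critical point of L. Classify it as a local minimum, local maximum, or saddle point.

local minimum

The Hessian of L is constant: H = [[8, -2], [-2, 4]].
det(H) = 8·4 − (-2)² = 28.
det(H) > 0 and tr(H) = 12 > 0, so H is positive definite and the point is a local minimum.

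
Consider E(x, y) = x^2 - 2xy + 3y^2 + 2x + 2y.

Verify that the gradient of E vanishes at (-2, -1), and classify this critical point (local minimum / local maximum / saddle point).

∇E = (2x - 2y + 2, -2x + 6y + 2); substituting (-2, -1) gives ∇E = (0, 0), so (-2, -1) is indeed a critical point.
The Hessian of E is constant: H = [[2, -2], [-2, 6]].
det(H) = 2·6 − (-2)² = 8.
det(H) > 0 and tr(H) = 8 > 0, so H is positive definite and the point is a local minimum.

local minimum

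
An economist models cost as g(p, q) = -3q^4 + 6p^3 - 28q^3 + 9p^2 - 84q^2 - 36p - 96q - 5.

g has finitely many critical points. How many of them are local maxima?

2

g separates as a function of p plus a function of q, so ∇g=0 decouples.
∂g/∂p = 18(p - 1)(p + 2) = 0 at p ∈ {-2, 1}; ∂g/∂q = -12(q + 1)(q + 2)(q + 4) = 0 at q ∈ {-4, -2, -1}.
The Hessian is diagonal: diag(g_pp, g_qq). Second derivatives: g_pp(-2)=-54, g_pp(1)=54; g_qq(-4)=-72, g_qq(-2)=24, g_qq(-1)=-36.
Local maxima occur where both diagonal entries negative: (-2, -4), (-2, -1). Count: 2.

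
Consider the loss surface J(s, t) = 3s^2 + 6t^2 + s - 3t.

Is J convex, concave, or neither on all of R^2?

J is quadratic, so its Hessian is the constant matrix H = [[6, 0], [0, 12]].
det(H) = 72, tr(H) = 18.
det(H) > 0 and tr(H) > 0, so H is positive definite everywhere: convex.

convex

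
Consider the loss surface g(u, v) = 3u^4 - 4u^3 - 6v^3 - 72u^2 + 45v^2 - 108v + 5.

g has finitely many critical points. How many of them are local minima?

2

g separates as a function of u plus a function of v, so ∇g=0 decouples.
∂g/∂u = 12u(u - 4)(u + 3) = 0 at u ∈ {-3, 0, 4}; ∂g/∂v = -18(v - 3)(v - 2) = 0 at v ∈ {2, 3}.
The Hessian is diagonal: diag(g_uu, g_vv). Second derivatives: g_uu(-3)=252, g_uu(0)=-144, g_uu(4)=336; g_vv(2)=18, g_vv(3)=-18.
Local minima occur where both diagonal entries positive: (-3, 2), (4, 2). Count: 2.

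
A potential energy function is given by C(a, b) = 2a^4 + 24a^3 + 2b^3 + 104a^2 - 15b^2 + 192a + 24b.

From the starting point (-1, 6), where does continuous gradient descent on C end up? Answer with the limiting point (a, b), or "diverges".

(-2, 4)

C is separable, so gradient descent decouples: a follows -∂C/∂a, b follows -∂C/∂b.
∂C/∂a = 8(a + 2)(a + 3)(a + 4); at a=-1 this is 48, so a decreases.
∂C/∂b = 6(b - 4)(b - 1); at b=6 this is 60, so b decreases.
a converges to its nearest critical value -2 (a local min of the a-part); b converges to 4. The iterate converges to (-2, 4).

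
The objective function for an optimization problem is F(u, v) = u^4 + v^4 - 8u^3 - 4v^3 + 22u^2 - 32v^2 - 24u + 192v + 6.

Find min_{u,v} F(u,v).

F(u,v) separates as P(u) + Q(v) + 6, so its minimum is min P + min Q + 6.
P'(u) = 4(u - 3)(u - 2)(u - 1) vanishes at u ∈ {1, 2, 3}; Q'(v) = 4(v - 4)(v - 3)(v + 4) vanishes at v ∈ {-4, 3, 4}.
Local minima of P (where P''>0): P(1)=-9, P(3)=-9. Local minima of Q: Q(-4)=-768, Q(4)=256.
So the global minimum of F is P(1) + Q(-4) + 6 = -9 − 768 + 6 = -771, attained at (1, -4).

-771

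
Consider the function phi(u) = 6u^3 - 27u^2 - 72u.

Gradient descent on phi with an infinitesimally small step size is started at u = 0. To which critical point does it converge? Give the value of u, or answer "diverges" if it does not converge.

4

phi'(u) = 18(u - 4)(u + 1), so phi'(0) = -72.
Gradient descent moves in the -phi' direction, i.e. u is increasing.
The nearest critical point in that direction is u = 4, where phi'' = 90 > 0 (a local minimum). The iterate converges there.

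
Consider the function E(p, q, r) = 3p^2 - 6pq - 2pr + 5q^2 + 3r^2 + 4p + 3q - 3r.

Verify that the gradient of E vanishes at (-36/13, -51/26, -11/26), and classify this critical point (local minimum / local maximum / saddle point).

local minimum

∇E = (6p - 6q - 2r + 4, -6p + 10q + 3, -2p + 6r - 3); substituting (-36/13, -51/26, -11/26) gives ∇E = (0, 0, 0), so (-36/13, -51/26, -11/26) is indeed a critical point.
The Hessian is constant: H = [[6, -6, -2], [-6, 10, 0], [-2, 0, 6]].
Leading principal minors: Δ₁ = 6, Δ₂ = 24, Δ₃ = 104.
All leading minors are positive, so H is positive definite: a local minimum.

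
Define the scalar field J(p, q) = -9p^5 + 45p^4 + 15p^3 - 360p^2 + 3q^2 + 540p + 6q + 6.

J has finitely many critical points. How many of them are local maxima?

J separates as a function of p plus a function of q, so ∇J=0 decouples.
∂J/∂p = -45(p - 3)(p - 2)(p - 1)(p + 2) = 0 at p ∈ {-2, 1, 2, 3}; ∂J/∂q = 6(q + 1) = 0 at q ∈ {-1}.
The Hessian is diagonal: diag(J_pp, J_qq). Second derivatives: J_pp(-2)=2700, J_pp(1)=-270, J_pp(2)=180, J_pp(3)=-450; J_qq(-1)=6.
Local maxima occur where both diagonal entries negative: none. Count: 0.

0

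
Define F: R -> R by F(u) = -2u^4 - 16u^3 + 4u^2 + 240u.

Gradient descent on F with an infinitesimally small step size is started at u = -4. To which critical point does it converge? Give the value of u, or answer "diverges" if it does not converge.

-3

F'(u) = -8(u - 2)(u + 3)(u + 5), so F'(-4) = -48.
Gradient descent moves in the -F' direction, i.e. u is increasing.
The nearest critical point in that direction is u = -3, where F'' = 80 > 0 (a local minimum). The iterate converges there.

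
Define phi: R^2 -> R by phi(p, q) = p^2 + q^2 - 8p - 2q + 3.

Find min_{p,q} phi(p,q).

-14

phi(p,q) separates as A(p) + B(q) + 3, so its minimum is min A + min B + 3.
A'(p) = 2p - 8 vanishes at p ∈ {4}; B'(q) = 2q - 2 vanishes at q ∈ {1}.
Local minima of A (where A''>0): A(4)=-16. Local minima of B: B(1)=-1.
So the global minimum of phi is A(4) + B(1) + 3 = -16 − 1 + 3 = -14, attained at (4, 1).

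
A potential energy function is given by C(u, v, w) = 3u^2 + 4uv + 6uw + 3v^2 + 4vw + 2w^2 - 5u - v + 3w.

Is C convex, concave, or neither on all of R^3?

neither

C is quadratic, so its Hessian is the constant matrix H = [[6, 4, 6], [4, 6, 4], [6, 4, 4]].
Leading principal minors: 6, 20, -40.
Neither pattern holds ⇒ H is indefinite ⇒ neither convex nor concave.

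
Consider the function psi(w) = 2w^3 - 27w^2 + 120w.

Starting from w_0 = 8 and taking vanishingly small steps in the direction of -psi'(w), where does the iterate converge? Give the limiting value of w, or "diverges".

psi'(w) = 6(w - 5)(w - 4), so psi'(8) = 72.
Gradient descent moves in the -psi' direction, i.e. w is decreasing.
The nearest critical point in that direction is w = 5, where psi'' = 6 > 0 (a local minimum). The iterate converges there.

5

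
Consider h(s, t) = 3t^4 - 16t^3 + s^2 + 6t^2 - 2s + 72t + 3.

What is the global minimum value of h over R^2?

h(s,t) separates as P(s) + Q(t) + 3, so its minimum is min P + min Q + 3.
P'(s) = 2s - 2 vanishes at s ∈ {1}; Q'(t) = 12(t - 3)(t - 2)(t + 1) vanishes at t ∈ {-1, 2, 3}.
Local minima of P (where P''>0): P(1)=-1. Local minima of Q: Q(-1)=-47, Q(3)=81.
So the global minimum of h is P(1) + Q(-1) + 3 = -1 − 47 + 3 = -45, attained at (1, -1).

-45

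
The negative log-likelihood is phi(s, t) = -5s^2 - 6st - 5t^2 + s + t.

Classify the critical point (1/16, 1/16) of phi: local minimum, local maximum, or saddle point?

The Hessian of phi is constant: H = [[-10, -6], [-6, -10]].
det(H) = (-10)·(-10) − (-6)² = 64.
det(H) > 0 and tr(H) = -20 < 0, so H is negative definite and the point is a local maximum.

local maximum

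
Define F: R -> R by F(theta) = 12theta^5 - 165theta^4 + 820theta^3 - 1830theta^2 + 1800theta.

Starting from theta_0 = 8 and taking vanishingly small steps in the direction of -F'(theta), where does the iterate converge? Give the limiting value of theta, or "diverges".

F'(theta) = 60(theta - 5)(theta - 3)(theta - 2)(theta - 1), so F'(8) = 37800.
Gradient descent moves in the -F' direction, i.e. theta is decreasing.
The nearest critical point in that direction is theta = 5, where F'' = 1440 > 0 (a local minimum). The iterate converges there.

5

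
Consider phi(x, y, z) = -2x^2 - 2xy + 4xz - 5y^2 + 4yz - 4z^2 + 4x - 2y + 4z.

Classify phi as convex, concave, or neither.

phi is quadratic, so its Hessian is the constant matrix H = [[-4, -2, 4], [-2, -10, 4], [4, 4, -8]].
Leading principal minors: -4, 36, -128.
Signs alternate −, +, − ⇒ H ≺ 0 ⇒ concave.

concave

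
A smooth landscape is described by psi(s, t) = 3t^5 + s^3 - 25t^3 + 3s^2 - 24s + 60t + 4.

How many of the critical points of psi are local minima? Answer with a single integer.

psi separates as a function of s plus a function of t, so ∇psi=0 decouples.
∂psi/∂s = 3(s - 2)(s + 4) = 0 at s ∈ {-4, 2}; ∂psi/∂t = 15(t - 2)(t - 1)(t + 1)(t + 2) = 0 at t ∈ {-2, -1, 1, 2}.
The Hessian is diagonal: diag(psi_ss, psi_tt). Second derivatives: psi_ss(-4)=-18, psi_ss(2)=18; psi_tt(-2)=-180, psi_tt(-1)=90, psi_tt(1)=-90, psi_tt(2)=180.
Local minima occur where both diagonal entries positive: (2, -1), (2, 2). Count: 2.

2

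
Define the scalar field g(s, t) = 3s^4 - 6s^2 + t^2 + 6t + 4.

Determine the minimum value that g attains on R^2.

g(s,t) separates as P(s) + Q(t) + 4, so its minimum is min P + min Q + 4.
P'(s) = 12s(s - 1)(s + 1) vanishes at s ∈ {-1, 0, 1}; Q'(t) = 2(t + 3) vanishes at t ∈ {-3}.
Local minima of P (where P''>0): P(-1)=-3, P(1)=-3. Local minima of Q: Q(-3)=-9.
So the global minimum of g is P(-1) + Q(-3) + 4 = -3 − 9 + 4 = -8, attained at (-1, -3).

-8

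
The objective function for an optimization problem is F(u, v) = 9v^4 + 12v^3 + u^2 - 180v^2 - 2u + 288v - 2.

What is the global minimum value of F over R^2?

F(u,v) separates as P(u) + Q(v) − 2, so its minimum is min P + min Q − 2.
P'(u) = 2u - 2 vanishes at u ∈ {1}; Q'(v) = 36(v - 2)(v - 1)(v + 4) vanishes at v ∈ {-4, 1, 2}.
Local minima of P (where P''>0): P(1)=-1. Local minima of Q: Q(-4)=-2496, Q(2)=96.
So the global minimum of F is P(1) + Q(-4) − 2 = -1 − 2496 − 2 = -2499, attained at (1, -4).

-2499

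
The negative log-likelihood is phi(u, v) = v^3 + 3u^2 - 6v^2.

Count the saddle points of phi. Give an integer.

phi separates as a function of u plus a function of v, so ∇phi=0 decouples.
∂phi/∂u = 6u = 0 at u ∈ {0}; ∂phi/∂v = 3v(v - 4) = 0 at v ∈ {0, 4}.
The Hessian is diagonal: diag(phi_uu, phi_vv). Second derivatives: phi_uu(0)=6; phi_vv(0)=-12, phi_vv(4)=12.
Saddle points occur where the two diagonal entries have opposite signs: (0, 0). Count: 1.

1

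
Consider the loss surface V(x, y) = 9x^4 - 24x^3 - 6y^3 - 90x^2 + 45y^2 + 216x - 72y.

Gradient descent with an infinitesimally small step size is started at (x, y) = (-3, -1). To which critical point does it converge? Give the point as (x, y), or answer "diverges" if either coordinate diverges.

(-2, 1)

V is separable, so gradient descent decouples: x follows -∂V/∂x, y follows -∂V/∂y.
∂V/∂x = 36(x - 3)(x - 1)(x + 2); at x=-3 this is -864, so x increases.
∂V/∂y = -18(y - 4)(y - 1); at y=-1 this is -180, so y increases.
x converges to its nearest critical value -2 (a local min of the x-part); y converges to 1. The iterate converges to (-2, 1).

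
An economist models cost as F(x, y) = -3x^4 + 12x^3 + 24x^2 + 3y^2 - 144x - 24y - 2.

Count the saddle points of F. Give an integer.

2

F separates as a function of x plus a function of y, so ∇F=0 decouples.
∂F/∂x = -12(x - 3)(x - 2)(x + 2) = 0 at x ∈ {-2, 2, 3}; ∂F/∂y = 6(y - 4) = 0 at y ∈ {4}.
The Hessian is diagonal: diag(F_xx, F_yy). Second derivatives: F_xx(-2)=-240, F_xx(2)=48, F_xx(3)=-60; F_yy(4)=6.
Saddle points occur where the two diagonal entries have opposite signs: (-2, 4), (3, 4). Count: 2.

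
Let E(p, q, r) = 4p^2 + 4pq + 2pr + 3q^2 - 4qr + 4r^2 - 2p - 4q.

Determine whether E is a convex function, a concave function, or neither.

convex

E is quadratic, so its Hessian is the constant matrix H = [[8, 4, 2], [4, 6, -4], [2, -4, 8]].
Leading principal minors: 8, 32, 40.
All positive ⇒ H ≻ 0 ⇒ convex.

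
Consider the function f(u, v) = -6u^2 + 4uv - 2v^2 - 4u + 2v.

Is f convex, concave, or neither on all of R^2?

concave

f is quadratic, so its Hessian is the constant matrix H = [[-12, 4], [4, -4]].
det(H) = 32, tr(H) = -16.
det(H) > 0 and tr(H) < 0, so H is negative definite everywhere: concave.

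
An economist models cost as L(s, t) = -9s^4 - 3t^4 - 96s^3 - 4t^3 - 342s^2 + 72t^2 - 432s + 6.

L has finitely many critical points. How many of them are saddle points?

4

L separates as a function of s plus a function of t, so ∇L=0 decouples.
∂L/∂s = -36(s + 1)(s + 3)(s + 4) = 0 at s ∈ {-4, -3, -1}; ∂L/∂t = -12t(t - 3)(t + 4) = 0 at t ∈ {-4, 0, 3}.
The Hessian is diagonal: diag(L_ss, L_tt). Second derivatives: L_ss(-4)=-108, L_ss(-3)=72, L_ss(-1)=-216; L_tt(-4)=-336, L_tt(0)=144, L_tt(3)=-252.
Saddle points occur where the two diagonal entries have opposite signs: (-4, 0), (-3, -4), (-3, 3), (-1, 0). Count: 4.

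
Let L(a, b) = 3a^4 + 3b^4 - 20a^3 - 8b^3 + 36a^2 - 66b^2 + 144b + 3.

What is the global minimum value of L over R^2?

-564

L(a,b) separates as P(a) + Q(b) + 3, so its minimum is min P + min Q + 3.
P'(a) = 12a(a - 3)(a - 2) vanishes at a ∈ {0, 2, 3}; Q'(b) = 12(b - 4)(b - 1)(b + 3) vanishes at b ∈ {-3, 1, 4}.
Local minima of P (where P''>0): P(0)=0, P(3)=27. Local minima of Q: Q(-3)=-567, Q(4)=-224.
So the global minimum of L is P(0) + Q(-3) + 3 = 0 − 567 + 3 = -564, attained at (0, -3).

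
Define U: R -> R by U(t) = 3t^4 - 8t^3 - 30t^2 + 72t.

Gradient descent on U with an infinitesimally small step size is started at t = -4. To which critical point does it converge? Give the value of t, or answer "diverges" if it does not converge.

U'(t) = 12(t - 3)(t - 1)(t + 2), so U'(-4) = -840.
Gradient descent moves in the -U' direction, i.e. t is increasing.
The nearest critical point in that direction is t = -2, where U'' = 180 > 0 (a local minimum). The iterate converges there.

-2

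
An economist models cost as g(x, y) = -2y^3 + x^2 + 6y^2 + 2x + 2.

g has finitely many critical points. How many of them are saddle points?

g separates as a function of x plus a function of y, so ∇g=0 decouples.
∂g/∂x = 2(x + 1) = 0 at x ∈ {-1}; ∂g/∂y = -6y(y - 2) = 0 at y ∈ {0, 2}.
The Hessian is diagonal: diag(g_xx, g_yy). Second derivatives: g_xx(-1)=2; g_yy(0)=12, g_yy(2)=-12.
Saddle points occur where the two diagonal entries have opposite signs: (-1, 2). Count: 1.

1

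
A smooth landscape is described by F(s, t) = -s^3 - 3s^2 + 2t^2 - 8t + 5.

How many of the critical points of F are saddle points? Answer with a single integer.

1

F separates as a function of s plus a function of t, so ∇F=0 decouples.
∂F/∂s = -3s(s + 2) = 0 at s ∈ {-2, 0}; ∂F/∂t = 4(t - 2) = 0 at t ∈ {2}.
The Hessian is diagonal: diag(F_ss, F_tt). Second derivatives: F_ss(-2)=6, F_ss(0)=-6; F_tt(2)=4.
Saddle points occur where the two diagonal entries have opposite signs: (0, 2). Count: 1.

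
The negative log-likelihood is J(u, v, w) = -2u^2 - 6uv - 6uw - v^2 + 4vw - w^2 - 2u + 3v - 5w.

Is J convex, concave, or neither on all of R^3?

neither

J is quadratic, so its Hessian is the constant matrix H = [[-4, -6, -6], [-6, -2, 4], [-6, 4, -2]].
Leading principal minors: -4, -28, 480.
Neither pattern holds ⇒ H is indefinite ⇒ neither convex nor concave.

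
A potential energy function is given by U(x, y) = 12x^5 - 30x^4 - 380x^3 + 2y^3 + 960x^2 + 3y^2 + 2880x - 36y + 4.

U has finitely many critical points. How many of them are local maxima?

U separates as a function of x plus a function of y, so ∇U=0 decouples.
∂U/∂x = 60(x - 4)(x - 3)(x + 1)(x + 4) = 0 at x ∈ {-4, -1, 3, 4}; ∂U/∂y = 6(y - 2)(y + 3) = 0 at y ∈ {-3, 2}.
The Hessian is diagonal: diag(U_xx, U_yy). Second derivatives: U_xx(-4)=-10080, U_xx(-1)=3600, U_xx(3)=-1680, U_xx(4)=2400; U_yy(-3)=-30, U_yy(2)=30.
Local maxima occur where both diagonal entries negative: (-4, -3), (3, -3). Count: 2.

2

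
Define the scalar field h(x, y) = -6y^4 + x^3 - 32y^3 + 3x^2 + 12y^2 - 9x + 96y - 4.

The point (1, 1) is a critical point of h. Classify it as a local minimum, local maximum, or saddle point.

The mixed partial ∂²h/∂x∂y is 0, so the Hessian at any point is diag(h_xx, h_yy) = diag(6(x + 1), 24(-3y^2 - 8y + 1)).
At (1, 1): H = diag(12, -240).
The eigenvalues have opposite signs, so H is indefinite: a saddle point.

saddle point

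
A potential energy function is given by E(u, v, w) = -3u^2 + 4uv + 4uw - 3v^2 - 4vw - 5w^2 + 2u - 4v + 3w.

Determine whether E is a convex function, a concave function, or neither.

E is quadratic, so its Hessian is the constant matrix H = [[-6, 4, 4], [4, -6, -4], [4, -4, -10]].
Leading principal minors: -6, 20, -136.
Signs alternate −, +, − ⇒ H ≺ 0 ⇒ concave.

concave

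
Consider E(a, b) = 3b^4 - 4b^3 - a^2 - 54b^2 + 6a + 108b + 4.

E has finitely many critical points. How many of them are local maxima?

E separates as a function of a plus a function of b, so ∇E=0 decouples.
∂E/∂a = -2(a - 3) = 0 at a ∈ {3}; ∂E/∂b = 12(b - 3)(b - 1)(b + 3) = 0 at b ∈ {-3, 1, 3}.
The Hessian is diagonal: diag(E_aa, E_bb). Second derivatives: E_aa(3)=-2; E_bb(-3)=288, E_bb(1)=-96, E_bb(3)=144.
Local maxima occur where both diagonal entries negative: (3, 1). Count: 1.

1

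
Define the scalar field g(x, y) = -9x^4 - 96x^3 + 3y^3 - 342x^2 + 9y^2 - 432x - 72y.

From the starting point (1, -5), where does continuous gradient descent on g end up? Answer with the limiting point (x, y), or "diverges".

g is separable, so gradient descent decouples: x follows -∂g/∂x, y follows -∂g/∂y.
∂g/∂x = -36(x + 1)(x + 3)(x + 4); at x=1 this is -1440, so x increases.
∂g/∂y = 9(y - 2)(y + 4); at y=-5 this is 63, so y decreases.
The x-coordinate has no critical point in that direction and runs off to infinity.

diverges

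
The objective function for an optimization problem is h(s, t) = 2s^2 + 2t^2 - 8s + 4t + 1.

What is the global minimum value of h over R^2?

h(s,t) separates as P(s) + Q(t) + 1, so its minimum is min P + min Q + 1.
P'(s) = 4s - 8 vanishes at s ∈ {2}; Q'(t) = 4(t + 1) vanishes at t ∈ {-1}.
Local minima of P (where P''>0): P(2)=-8. Local minima of Q: Q(-1)=-2.
So the global minimum of h is P(2) + Q(-1) + 1 = -8 − 2 + 1 = -9, attained at (2, -1).

-9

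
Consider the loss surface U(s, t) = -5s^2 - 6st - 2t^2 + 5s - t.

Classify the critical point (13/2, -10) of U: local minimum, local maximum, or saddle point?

local maximum

The Hessian of U is constant: H = [[-10, -6], [-6, -4]].
det(H) = (-10)·(-4) − (-6)² = 4.
det(H) > 0 and tr(H) = -14 < 0, so H is negative definite and the point is a local maximum.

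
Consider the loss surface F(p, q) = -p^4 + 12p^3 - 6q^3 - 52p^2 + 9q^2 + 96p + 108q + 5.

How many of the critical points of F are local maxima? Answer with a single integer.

2

F separates as a function of p plus a function of q, so ∇F=0 decouples.
∂F/∂p = -4(p - 4)(p - 3)(p - 2) = 0 at p ∈ {2, 3, 4}; ∂F/∂q = -18(q - 3)(q + 2) = 0 at q ∈ {-2, 3}.
The Hessian is diagonal: diag(F_pp, F_qq). Second derivatives: F_pp(2)=-8, F_pp(3)=4, F_pp(4)=-8; F_qq(-2)=90, F_qq(3)=-90.
Local maxima occur where both diagonal entries negative: (2, 3), (4, 3). Count: 2.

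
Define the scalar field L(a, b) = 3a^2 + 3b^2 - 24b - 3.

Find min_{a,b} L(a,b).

L(a,b) separates as P(a) + Q(b) − 3, so its minimum is min P + min Q − 3.
P'(a) = 6a vanishes at a ∈ {0}; Q'(b) = 6b - 24 vanishes at b ∈ {4}.
Local minima of P (where P''>0): P(0)=0. Local minima of Q: Q(4)=-48.
So the global minimum of L is P(0) + Q(4) − 3 = 0 − 48 − 3 = -51, attained at (0, 4).

-51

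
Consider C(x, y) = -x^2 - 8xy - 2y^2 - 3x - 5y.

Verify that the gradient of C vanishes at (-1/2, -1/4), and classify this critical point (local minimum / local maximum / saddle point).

saddle point

∇C = (-2x - 8y - 3, -8x - 4y - 5); substituting (-1/2, -1/4) gives ∇C = (0, 0), so (-1/2, -1/4) is indeed a critical point.
The Hessian of C is constant: H = [[-2, -8], [-8, -4]].
det(H) = (-2)·(-4) − (-8)² = -56.
Since det(H) < 0, H is indefinite and the critical point is a saddle point.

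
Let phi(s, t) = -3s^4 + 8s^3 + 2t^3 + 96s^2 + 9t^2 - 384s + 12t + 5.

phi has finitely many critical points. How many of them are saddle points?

3

phi separates as a function of s plus a function of t, so ∇phi=0 decouples.
∂phi/∂s = -12(s - 4)(s - 2)(s + 4) = 0 at s ∈ {-4, 2, 4}; ∂phi/∂t = 6(t + 1)(t + 2) = 0 at t ∈ {-2, -1}.
The Hessian is diagonal: diag(phi_ss, phi_tt). Second derivatives: phi_ss(-4)=-576, phi_ss(2)=144, phi_ss(4)=-192; phi_tt(-2)=-6, phi_tt(-1)=6.
Saddle points occur where the two diagonal entries have opposite signs: (-4, -1), (2, -2), (4, -1). Count: 3.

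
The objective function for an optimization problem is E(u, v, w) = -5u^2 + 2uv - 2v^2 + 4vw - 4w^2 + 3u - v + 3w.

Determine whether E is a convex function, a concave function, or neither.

concave

E is quadratic, so its Hessian is the constant matrix H = [[-10, 2, 0], [2, -4, 4], [0, 4, -8]].
Leading principal minors: -10, 36, -128.
Signs alternate −, +, − ⇒ H ≺ 0 ⇒ concave.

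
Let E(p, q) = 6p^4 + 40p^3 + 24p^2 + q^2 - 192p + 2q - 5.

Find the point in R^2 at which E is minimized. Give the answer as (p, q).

(1, -1)

E(p,q) separates as A(p) + B(q) − 5, so its minimum is min A + min B − 5.
A'(p) = 24(p - 1)(p + 2)(p + 4) vanishes at p ∈ {-4, -2, 1}; B'(q) = 2q + 2 vanishes at q ∈ {-1}.
Local minima of A (where A''>0): A(-4)=128, A(1)=-122. Local minima of B: B(-1)=-1.
So the global minimum of E is A(1) + B(-1) − 5 = -122 − 1 − 5 = -128, attained at (1, -1).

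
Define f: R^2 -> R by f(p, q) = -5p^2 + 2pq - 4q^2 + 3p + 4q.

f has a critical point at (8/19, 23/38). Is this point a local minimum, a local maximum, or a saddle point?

The Hessian of f is constant: H = [[-10, 2], [2, -8]].
det(H) = (-10)·(-8) − 2² = 76.
det(H) > 0 and tr(H) = -18 < 0, so H is negative definite and the point is a local maximum.

local maximum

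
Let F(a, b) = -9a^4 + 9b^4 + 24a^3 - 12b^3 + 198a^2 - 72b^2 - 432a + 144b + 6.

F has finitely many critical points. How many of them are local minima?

F separates as a function of a plus a function of b, so ∇F=0 decouples.
∂F/∂a = -36(a - 4)(a - 1)(a + 3) = 0 at a ∈ {-3, 1, 4}; ∂F/∂b = 36(b - 2)(b - 1)(b + 2) = 0 at b ∈ {-2, 1, 2}.
The Hessian is diagonal: diag(F_aa, F_bb). Second derivatives: F_aa(-3)=-1008, F_aa(1)=432, F_aa(4)=-756; F_bb(-2)=432, F_bb(1)=-108, F_bb(2)=144.
Local minima occur where both diagonal entries positive: (1, -2), (1, 2). Count: 2.

2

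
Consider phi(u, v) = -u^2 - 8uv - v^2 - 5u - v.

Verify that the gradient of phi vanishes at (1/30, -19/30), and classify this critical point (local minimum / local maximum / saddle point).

saddle point

∇phi = (-2u - 8v - 5, -8u - 2v - 1); substituting (1/30, -19/30) gives ∇phi = (0, 0), so (1/30, -19/30) is indeed a critical point.
The Hessian of phi is constant: H = [[-2, -8], [-8, -2]].
det(H) = (-2)·(-2) − (-8)² = -60.
Since det(H) < 0, H is indefinite and the critical point is a saddle point.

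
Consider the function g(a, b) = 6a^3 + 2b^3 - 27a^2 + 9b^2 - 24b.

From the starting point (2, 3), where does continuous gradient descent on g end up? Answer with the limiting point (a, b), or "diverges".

(3, 1)

g is separable, so gradient descent decouples: a follows -∂g/∂a, b follows -∂g/∂b.
∂g/∂a = 18a(a - 3); at a=2 this is -36, so a increases.
∂g/∂b = 6(b - 1)(b + 4); at b=3 this is 84, so b decreases.
a converges to its nearest critical value 3 (a local min of the a-part); b converges to 1. The iterate converges to (3, 1).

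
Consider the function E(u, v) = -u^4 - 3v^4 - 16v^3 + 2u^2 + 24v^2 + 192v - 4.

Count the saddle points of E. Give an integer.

4

E separates as a function of u plus a function of v, so ∇E=0 decouples.
∂E/∂u = -4u(u - 1)(u + 1) = 0 at u ∈ {-1, 0, 1}; ∂E/∂v = -12(v - 2)(v + 2)(v + 4) = 0 at v ∈ {-4, -2, 2}.
The Hessian is diagonal: diag(E_uu, E_vv). Second derivatives: E_uu(-1)=-8, E_uu(0)=4, E_uu(1)=-8; E_vv(-4)=-144, E_vv(-2)=96, E_vv(2)=-288.
Saddle points occur where the two diagonal entries have opposite signs: (-1, -2), (0, -4), (0, 2), (1, -2). Count: 4.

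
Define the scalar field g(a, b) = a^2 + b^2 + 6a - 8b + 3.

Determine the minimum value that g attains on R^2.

g(a,b) separates as P(a) + Q(b) + 3, so its minimum is min P + min Q + 3.
P'(a) = 2a + 6 vanishes at a ∈ {-3}; Q'(b) = 2b - 8 vanishes at b ∈ {4}.
Local minima of P (where P''>0): P(-3)=-9. Local minima of Q: Q(4)=-16.
So the global minimum of g is P(-3) + Q(4) + 3 = -9 − 16 + 3 = -22, attained at (-3, 4).

-22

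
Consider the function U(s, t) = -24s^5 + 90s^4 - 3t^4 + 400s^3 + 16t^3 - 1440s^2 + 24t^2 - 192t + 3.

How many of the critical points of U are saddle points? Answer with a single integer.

6

U separates as a function of s plus a function of t, so ∇U=0 decouples.
∂U/∂s = -120s(s - 4)(s - 2)(s + 3) = 0 at s ∈ {-3, 0, 2, 4}; ∂U/∂t = -12(t - 4)(t - 2)(t + 2) = 0 at t ∈ {-2, 2, 4}.
The Hessian is diagonal: diag(U_ss, U_tt). Second derivatives: U_ss(-3)=12600, U_ss(0)=-2880, U_ss(2)=2400, U_ss(4)=-6720; U_tt(-2)=-288, U_tt(2)=96, U_tt(4)=-144.
Saddle points occur where the two diagonal entries have opposite signs: (-3, -2), (-3, 4), (0, 2), (2, -2), (2, 4), (4, 2). Count: 6.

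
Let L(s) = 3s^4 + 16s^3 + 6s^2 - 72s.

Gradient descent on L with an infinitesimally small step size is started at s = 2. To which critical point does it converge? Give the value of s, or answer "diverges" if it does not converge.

L'(s) = 12(s - 1)(s + 2)(s + 3), so L'(2) = 240.
Gradient descent moves in the -L' direction, i.e. s is decreasing.
The nearest critical point in that direction is s = 1, where L'' = 144 > 0 (a local minimum). The iterate converges there.

1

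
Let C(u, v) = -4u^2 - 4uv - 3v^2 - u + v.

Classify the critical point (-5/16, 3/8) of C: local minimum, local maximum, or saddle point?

The Hessian of C is constant: H = [[-8, -4], [-4, -6]].
det(H) = (-8)·(-6) − (-4)² = 32.
det(H) > 0 and tr(H) = -14 < 0, so H is negative definite and the point is a local maximum.

local maximum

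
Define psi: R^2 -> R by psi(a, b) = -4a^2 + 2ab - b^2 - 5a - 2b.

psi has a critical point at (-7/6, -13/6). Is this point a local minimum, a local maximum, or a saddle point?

The Hessian of psi is constant: H = [[-8, 2], [2, -2]].
det(H) = (-8)·(-2) − 2² = 12.
det(H) > 0 and tr(H) = -10 < 0, so H is negative definite and the point is a local maximum.

local maximum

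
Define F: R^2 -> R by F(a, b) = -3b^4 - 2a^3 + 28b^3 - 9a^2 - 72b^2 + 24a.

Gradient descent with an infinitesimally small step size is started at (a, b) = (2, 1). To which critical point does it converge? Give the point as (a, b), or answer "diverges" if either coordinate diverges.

F is separable, so gradient descent decouples: a follows -∂F/∂a, b follows -∂F/∂b.
∂F/∂a = -6(a - 1)(a + 4); at a=2 this is -36, so a increases.
∂F/∂b = -12b(b - 4)(b - 3); at b=1 this is -72, so b increases.
The a-coordinate has no critical point in that direction and runs off to infinity.

diverges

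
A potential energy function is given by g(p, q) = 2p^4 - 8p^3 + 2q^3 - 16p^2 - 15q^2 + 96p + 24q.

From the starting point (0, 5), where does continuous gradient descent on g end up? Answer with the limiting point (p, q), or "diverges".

g is separable, so gradient descent decouples: p follows -∂g/∂p, q follows -∂g/∂q.
∂g/∂p = 8(p - 3)(p - 2)(p + 2); at p=0 this is 96, so p decreases.
∂g/∂q = 6(q - 4)(q - 1); at q=5 this is 24, so q decreases.
p converges to its nearest critical value -2 (a local min of the p-part); q converges to 4. The iterate converges to (-2, 4).

(-2, 4)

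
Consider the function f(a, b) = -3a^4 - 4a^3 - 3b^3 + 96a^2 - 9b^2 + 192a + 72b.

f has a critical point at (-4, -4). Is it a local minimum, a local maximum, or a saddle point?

The mixed partial ∂²f/∂a∂b is 0, so the Hessian at any point is diag(f_aa, f_bb) = diag(12(-3a^2 - 2a + 16), -18(b + 1)).
At (-4, -4): H = diag(-288, 54).
The eigenvalues have opposite signs, so H is indefinite: a saddle point.

saddle point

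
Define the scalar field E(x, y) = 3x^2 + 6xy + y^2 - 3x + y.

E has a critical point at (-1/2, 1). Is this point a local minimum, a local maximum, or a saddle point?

saddle point

The Hessian of E is constant: H = [[6, 6], [6, 2]].
det(H) = 6·2 − 6² = -24.
Since det(H) < 0, H is indefinite and the critical point is a saddle point.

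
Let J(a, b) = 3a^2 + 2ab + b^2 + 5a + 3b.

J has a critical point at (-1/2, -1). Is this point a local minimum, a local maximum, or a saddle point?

local minimum

The Hessian of J is constant: H = [[6, 2], [2, 2]].
det(H) = 6·2 − 2² = 8.
det(H) > 0 and tr(H) = 8 > 0, so H is positive definite and the point is a local minimum.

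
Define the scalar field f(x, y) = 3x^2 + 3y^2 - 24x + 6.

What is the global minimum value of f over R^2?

f(x,y) separates as P(x) + Q(y) + 6, so its minimum is min P + min Q + 6.
P'(x) = 6x - 24 vanishes at x ∈ {4}; Q'(y) = 6y vanishes at y ∈ {0}.
Local minima of P (where P''>0): P(4)=-48. Local minima of Q: Q(0)=0.
So the global minimum of f is P(4) + Q(0) + 6 = -48 + 0 + 6 = -42, attained at (4, 0).

-42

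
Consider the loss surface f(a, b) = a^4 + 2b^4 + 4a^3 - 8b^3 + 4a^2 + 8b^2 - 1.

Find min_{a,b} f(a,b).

f(a,b) separates as P(a) + Q(b) − 1, so its minimum is min P + min Q − 1.
P'(a) = 4a(a + 1)(a + 2) vanishes at a ∈ {-2, -1, 0}; Q'(b) = 8b(b - 2)(b - 1) vanishes at b ∈ {0, 1, 2}.
Local minima of P (where P''>0): P(-2)=0, P(0)=0. Local minima of Q: Q(0)=0, Q(2)=0.
So the global minimum of f is P(-2) + Q(0) − 1 = 0 + 0 − 1 = -1, attained at (-2, 0).

-1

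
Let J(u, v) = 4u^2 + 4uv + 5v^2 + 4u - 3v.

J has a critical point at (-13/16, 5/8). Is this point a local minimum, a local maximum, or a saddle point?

local minimum

The Hessian of J is constant: H = [[8, 4], [4, 10]].
det(H) = 8·10 − 4² = 64.
det(H) > 0 and tr(H) = 18 > 0, so H is positive definite and the point is a local minimum.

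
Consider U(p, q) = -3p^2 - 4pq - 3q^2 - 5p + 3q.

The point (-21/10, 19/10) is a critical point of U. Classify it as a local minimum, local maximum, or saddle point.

local maximum

The Hessian of U is constant: H = [[-6, -4], [-4, -6]].
det(H) = (-6)·(-6) − (-4)² = 20.
det(H) > 0 and tr(H) = -12 < 0, so H is negative definite and the point is a local maximum.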